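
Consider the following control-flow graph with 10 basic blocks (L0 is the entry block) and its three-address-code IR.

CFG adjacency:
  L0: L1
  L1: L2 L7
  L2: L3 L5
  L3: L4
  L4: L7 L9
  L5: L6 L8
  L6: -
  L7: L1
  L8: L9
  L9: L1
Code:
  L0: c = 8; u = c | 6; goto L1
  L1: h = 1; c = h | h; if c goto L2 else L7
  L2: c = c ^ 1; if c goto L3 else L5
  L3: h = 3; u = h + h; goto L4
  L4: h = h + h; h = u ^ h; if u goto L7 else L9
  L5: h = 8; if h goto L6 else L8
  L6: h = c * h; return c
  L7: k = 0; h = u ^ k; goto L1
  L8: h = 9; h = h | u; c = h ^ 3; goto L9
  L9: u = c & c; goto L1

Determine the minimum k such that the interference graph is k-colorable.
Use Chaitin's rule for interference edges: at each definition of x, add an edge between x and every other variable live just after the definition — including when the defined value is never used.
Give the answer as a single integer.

Per-block:
  L0: def={c,u} ue=∅
  L1: def={c,h} ue=∅
  L2: def={c} ue={c}
  L3: def={h,u} ue=∅
  L4: def={h} ue={h,u}
  L5: def={h} ue=∅
  L6: def={h} ue={c,h}
  L7: def={h,k} ue={u}
  L8: def={c,h} ue={u}
  L9: def={u} ue={c}

Backward fixpoint:
  live L0: ∅→{u}
  live L1: {u}→{c,u}
  live L2: {c,u}→{c,u}
  live L3: {c}→{c,h,u}
  live L4: {c,h,u}→{c,u}
  live L5: {c,u}→{c,h,u}
  live L6: {c,h}→∅
  live L7: {u}→{u}
  live L8: {u}→{c}
  live L9: {c}→{u}

Conflict graph:
  c: {h,u}
  h: {c,u}
  k: {u}
  u: {c,h,k}

Chromatic number:
  {c,h,u} pairwise interfere (3-clique) ⇒ χ ≥ 3
  assign c→r1 h→r2 k→r1 u→r0 — no edge inside a register ⇒ χ ≤ 3
  χ = 3

Answer: 3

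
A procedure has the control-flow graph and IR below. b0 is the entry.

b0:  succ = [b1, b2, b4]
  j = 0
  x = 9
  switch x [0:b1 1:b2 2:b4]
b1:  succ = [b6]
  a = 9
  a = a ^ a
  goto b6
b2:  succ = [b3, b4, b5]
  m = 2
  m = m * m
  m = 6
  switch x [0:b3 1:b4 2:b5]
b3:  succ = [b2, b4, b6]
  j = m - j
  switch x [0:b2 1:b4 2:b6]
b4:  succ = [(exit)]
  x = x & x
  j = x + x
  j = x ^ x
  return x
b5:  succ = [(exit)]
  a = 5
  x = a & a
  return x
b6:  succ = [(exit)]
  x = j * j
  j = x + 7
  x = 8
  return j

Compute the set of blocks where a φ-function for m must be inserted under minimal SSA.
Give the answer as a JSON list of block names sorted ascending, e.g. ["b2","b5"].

Answer: ["b2", "b4", "b6"]

Derivation:
idom tree: b1←b0 b2←b0 b3←b2 b4←b0 b5←b2 b6←b0
Dom at joins:
  b2: preds {b0,b3}: {b0} ∩ {b0,b2,b3} = {b0}; idom=b0
  b4: preds {b0,b2,b3}: {b0} ∩ {b0,b2} ∩ {b0,b2,b3} = {b0}; idom=b0
  b6: preds {b1,b3}: {b0,b1} ∩ {b0,b2,b3} = {b0}; idom=b0

Frontier:
  join b2 pred b0: · stop@b0
  join b2 pred b3: b3→b2 stop@b0
  join b4 pred b0: · stop@b0
  join b4 pred b2: b2 stop@b0
  join b4 pred b3: b3→b2 stop@b0
  join b6 pred b1: b1 stop@b0
  join b6 pred b3: b3→b2 stop@b0
  b0: DF=∅
  b1: DF={b6}
  b2: DF={b2,b4,b6}
  b3: DF={b2,b4,b6}
  b4: DF=∅
  b5: DF=∅
  b6: DF=∅

φ for m: defs {b2}
  DF⁺ = {b2,b4,b6}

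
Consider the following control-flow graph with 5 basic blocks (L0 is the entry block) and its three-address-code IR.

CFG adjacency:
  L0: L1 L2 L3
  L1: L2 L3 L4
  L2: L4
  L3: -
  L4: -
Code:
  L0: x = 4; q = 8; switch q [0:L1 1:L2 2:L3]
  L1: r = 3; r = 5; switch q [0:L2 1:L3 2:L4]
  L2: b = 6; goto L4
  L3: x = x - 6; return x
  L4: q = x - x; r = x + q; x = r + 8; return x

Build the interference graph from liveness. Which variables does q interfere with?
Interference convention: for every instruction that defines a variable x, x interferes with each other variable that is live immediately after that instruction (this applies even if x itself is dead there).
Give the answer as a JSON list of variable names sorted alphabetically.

Block summaries:
  L0 def {q,x} use ∅
  L1 def {r} use {q}
  L2 def {b} use ∅
  L3 def {x} use {x}
  L4 def {q,r,x} use {x}

Live sets:
  live L0: ∅→{q,x}
  live L1: {q,x}→{x}
  live L2: {x}→{x}
  live L3: {x}→∅
  live L4: {x}→∅

Interference:
  b↔{x}
  q↔{r,x}
  r↔{q,x}
  x↔{b,q,r}

N(q) = ["r", "x"]

Answer: ["r", "x"]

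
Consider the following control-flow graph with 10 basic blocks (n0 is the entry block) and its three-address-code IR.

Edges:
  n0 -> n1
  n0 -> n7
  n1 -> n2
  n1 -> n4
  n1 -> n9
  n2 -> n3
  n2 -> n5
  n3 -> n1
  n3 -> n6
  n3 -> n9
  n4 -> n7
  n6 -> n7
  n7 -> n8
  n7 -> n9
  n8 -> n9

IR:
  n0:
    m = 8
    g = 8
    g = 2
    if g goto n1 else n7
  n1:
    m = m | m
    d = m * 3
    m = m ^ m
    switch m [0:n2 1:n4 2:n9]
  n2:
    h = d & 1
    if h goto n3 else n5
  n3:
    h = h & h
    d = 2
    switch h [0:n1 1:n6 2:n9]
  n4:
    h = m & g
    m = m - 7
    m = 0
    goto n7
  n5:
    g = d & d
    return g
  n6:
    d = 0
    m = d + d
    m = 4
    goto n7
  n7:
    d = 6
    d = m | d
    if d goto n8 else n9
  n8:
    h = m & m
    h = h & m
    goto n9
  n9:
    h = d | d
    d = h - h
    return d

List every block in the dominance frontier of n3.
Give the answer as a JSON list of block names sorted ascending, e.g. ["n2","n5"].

Answer: ["n1", "n7", "n9"]

Derivation:
idom tree: n1←n0 n2←n1 n3←n2 n4←n1 n5←n2 n6←n3 n7←n0 n8←n7 n9←n0
Join-block Dom:
  n1: preds {n0,n3}: {n0} ∩ {n0,n1,n2,n3} = {n0}; idom=n0
  n7: preds {n0,n4,n6}: {n0} ∩ {n0,n1,n4} ∩ {n0,n1,n2,n3,n6} = {n0}; idom=n0
  n9: preds {n1,n3,n7,n8}: {n0,n1} ∩ {n0,n1,n2,n3} ∩ {n0,n7} ∩ {n0,n7,n8} = {n0}; idom=n0

DF derivation:
  n1←n0: walk · to n0
  n1←n3: walk n3→n2→n1 to n0
  n7←n0: walk · to n0
  n7←n4: walk n4→n1 to n0
  n7←n6: walk n6→n3→n2→n1 to n0
  n9←n1: walk n1 to n0
  n9←n3: walk n3→n2→n1 to n0
  n9←n7: walk n7 to n0
  n9←n8: walk n8→n7 to n0
  n0 → ∅
  n1 → {n1,n7,n9}
  n2 → {n1,n7,n9}
  n3 → {n1,n7,n9}
  n4 → {n7}
  n5 → ∅
  n6 → {n7}
  n7 → {n9}
  n8 → {n9}
  n9 → ∅

DF(n3) = ["n1", "n7", "n9"]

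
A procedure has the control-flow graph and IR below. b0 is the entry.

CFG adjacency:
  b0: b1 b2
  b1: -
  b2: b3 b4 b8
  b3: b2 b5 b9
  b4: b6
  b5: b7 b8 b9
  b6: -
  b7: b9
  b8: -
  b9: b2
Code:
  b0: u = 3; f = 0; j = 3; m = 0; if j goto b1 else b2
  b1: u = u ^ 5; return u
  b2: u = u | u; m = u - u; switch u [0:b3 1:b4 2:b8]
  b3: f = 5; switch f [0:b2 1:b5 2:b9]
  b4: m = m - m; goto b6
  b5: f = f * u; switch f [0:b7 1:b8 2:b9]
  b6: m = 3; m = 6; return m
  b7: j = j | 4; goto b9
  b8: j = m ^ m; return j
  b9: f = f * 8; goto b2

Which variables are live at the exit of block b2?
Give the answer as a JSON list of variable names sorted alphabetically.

def/use:
  b0: def={f,j,m,u} ue=∅
  b1: def={u} ue={u}
  b2: def={m,u} ue={u}
  b3: def={f} ue=∅
  b4: def={m} ue={m}
  b5: def={f} ue={f,u}
  b6: def={m} ue=∅
  b7: def={j} ue={j}
  b8: def={j} ue={m}
  b9: def={f} ue={f}

Liveness:
  b0: in=∅ out={j,u}
  b1: in={u} out=∅
  b2: in={j,u} out={j,m,u}
  b3: in={j,m,u} out={f,j,m,u}
  b4: in={m} out=∅
  b5: in={f,j,m,u} out={f,j,m,u}
  b6: in=∅ out=∅
  b7: in={f,j,u} out={f,j,u}
  b8: in={m} out=∅
  b9: in={f,j,u} out={j,u}

live-out(b2) = ["j", "m", "u"]

Answer: ["j", "m", "u"]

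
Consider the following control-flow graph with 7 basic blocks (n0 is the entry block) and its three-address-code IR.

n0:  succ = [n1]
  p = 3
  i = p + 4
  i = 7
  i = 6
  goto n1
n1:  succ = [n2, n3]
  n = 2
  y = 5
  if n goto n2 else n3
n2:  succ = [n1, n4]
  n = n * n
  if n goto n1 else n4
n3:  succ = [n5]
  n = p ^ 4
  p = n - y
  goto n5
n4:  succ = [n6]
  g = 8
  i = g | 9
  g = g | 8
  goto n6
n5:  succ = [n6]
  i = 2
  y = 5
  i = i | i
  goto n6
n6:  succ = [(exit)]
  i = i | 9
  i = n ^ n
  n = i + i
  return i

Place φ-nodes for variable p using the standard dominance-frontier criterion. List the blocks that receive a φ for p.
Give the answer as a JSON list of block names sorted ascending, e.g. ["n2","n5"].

Answer: ["n6"]

Derivation:
idom tree: n1←n0 n2←n1 n3←n1 n4←n2 n5←n3 n6←n1
Dom∩ at merges:
  n1: preds {n0,n2}: {n0} ∩ {n0,n1,n2} = {n0}; idom=n0
  n6: preds {n4,n5}: {n0,n1,n2,n4} ∩ {n0,n1,n3,n5} = {n0,n1}; idom=n1

Frontier:
  join n1 pred n0: · stop@n0
  join n1 pred n2: n2→n1 stop@n0
  join n6 pred n4: n4→n2 stop@n1
  join n6 pred n5: n5→n3 stop@n1
  n0: DF=∅
  n1: DF={n1}
  n2: DF={n1,n6}
  n3: DF={n6}
  n4: DF={n6}
  n5: DF={n6}
  n6: DF=∅

φ for p: defs {n0,n3}
  DF⁺ = {n6}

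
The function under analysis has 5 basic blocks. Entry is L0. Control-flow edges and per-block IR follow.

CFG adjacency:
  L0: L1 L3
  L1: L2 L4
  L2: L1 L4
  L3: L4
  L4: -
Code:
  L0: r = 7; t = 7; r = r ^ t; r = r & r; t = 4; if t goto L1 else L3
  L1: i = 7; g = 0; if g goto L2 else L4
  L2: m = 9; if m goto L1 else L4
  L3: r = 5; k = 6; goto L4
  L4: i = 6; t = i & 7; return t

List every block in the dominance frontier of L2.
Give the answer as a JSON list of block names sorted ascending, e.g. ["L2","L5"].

idom tree: L1←L0 L2←L1 L3←L0 L4←L0
Dom∩ at merges:
  L1: preds {L0,L2}: {L0} ∩ {L0,L1,L2} = {L0}; idom=L0
  L4: preds {L1,L2,L3}: {L0,L1} ∩ {L0,L1,L2} ∩ {L0,L3} = {L0}; idom=L0

DF derivation:
  join L1 pred L0: · stop@L0
  join L1 pred L2: L2→L1 stop@L0
  join L4 pred L1: L1 stop@L0
  join L4 pred L2: L2→L1 stop@L0
  join L4 pred L3: L3 stop@L0
  L0 → ∅
  L1 → {L1,L4}
  L2 → {L1,L4}
  L3 → {L4}
  L4 → ∅

DF(L2) = ["L1", "L4"]

Answer: ["L1", "L4"]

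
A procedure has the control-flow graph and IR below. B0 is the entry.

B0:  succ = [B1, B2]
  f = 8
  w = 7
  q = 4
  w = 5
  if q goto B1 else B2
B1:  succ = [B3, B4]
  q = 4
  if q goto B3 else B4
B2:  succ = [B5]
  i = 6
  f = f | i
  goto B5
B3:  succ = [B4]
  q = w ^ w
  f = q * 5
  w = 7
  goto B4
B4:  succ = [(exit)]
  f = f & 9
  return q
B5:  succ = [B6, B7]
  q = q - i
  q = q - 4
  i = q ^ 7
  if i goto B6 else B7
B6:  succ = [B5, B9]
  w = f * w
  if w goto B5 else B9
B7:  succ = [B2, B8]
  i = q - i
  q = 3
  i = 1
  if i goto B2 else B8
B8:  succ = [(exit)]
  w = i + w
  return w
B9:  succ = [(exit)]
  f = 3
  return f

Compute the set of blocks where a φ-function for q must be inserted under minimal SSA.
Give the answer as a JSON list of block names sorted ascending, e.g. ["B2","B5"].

Answer: ["B2", "B4", "B5"]

Analysis:
idom tree: B1←B0 B2←B0 B3←B1 B4←B1 B5←B2 B6←B5 B7←B5 B8←B7 B9←B6
Dom∩ at merges:
  B2: preds {B0,B7}: {B0} ∩ {B0,B2,B5,B7} = {B0}; idom=B0
  B4: preds {B1,B3}: {B0,B1} ∩ {B0,B1,B3} = {B0,B1}; idom=B1
  B5: preds {B2,B6}: {B0,B2} ∩ {B0,B2,B5,B6} = {B0,B2}; idom=B2

Frontier:
  join B2 pred B0: · stop@B0
  join B2 pred B7: B7→B5→B2 stop@B0
  join B4 pred B1: · stop@B1
  join B4 pred B3: B3 stop@B1
  join B5 pred B2: · stop@B2
  join B5 pred B6: B6→B5 stop@B2
  B0: DF=∅
  B1: DF=∅
  B2: DF={B2}
  B3: DF={B4}
  B4: DF=∅
  B5: DF={B2,B5}
  B6: DF={B5}
  B7: DF={B2}
  B8: DF=∅
  B9: DF=∅

φ for q: defs {B0,B1,B3,B5,B7}
  DF⁺ = {B2,B4,B5}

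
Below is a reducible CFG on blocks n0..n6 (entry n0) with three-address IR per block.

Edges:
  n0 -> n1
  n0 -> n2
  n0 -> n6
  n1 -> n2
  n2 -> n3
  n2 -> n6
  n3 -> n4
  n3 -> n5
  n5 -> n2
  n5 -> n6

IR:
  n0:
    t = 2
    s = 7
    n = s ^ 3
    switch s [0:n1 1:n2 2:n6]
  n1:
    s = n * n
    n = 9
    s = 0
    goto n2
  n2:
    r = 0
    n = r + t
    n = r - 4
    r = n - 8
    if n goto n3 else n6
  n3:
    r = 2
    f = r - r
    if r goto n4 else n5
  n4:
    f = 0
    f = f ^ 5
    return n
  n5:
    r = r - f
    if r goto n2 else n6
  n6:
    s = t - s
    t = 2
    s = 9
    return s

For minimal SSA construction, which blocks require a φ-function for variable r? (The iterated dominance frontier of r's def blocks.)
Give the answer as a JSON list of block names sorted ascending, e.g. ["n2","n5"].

Answer: ["n2", "n6"]

Analysis:
idom tree: n1←n0 n2←n0 n3←n2 n4←n3 n5←n3 n6←n0
Join-block Dom:
  n2: preds {n0,n1,n5}: {n0} ∩ {n0,n1} ∩ {n0,n2,n3,n5} = {n0}; idom=n0
  n6: preds {n0,n2,n5}: {n0} ∩ {n0,n2} ∩ {n0,n2,n3,n5} = {n0}; idom=n0

DF derivation:
  n2←n0: walk · to n0
  n2←n1: walk n1 to n0
  n2←n5: walk n5→n3→n2 to n0
  n6←n0: walk · to n0
  n6←n2: walk n2 to n0
  n6←n5: walk n5→n3→n2 to n0
  n0 → ∅
  n1 → {n2}
  n2 → {n2,n6}
  n3 → {n2,n6}
  n4 → ∅
  n5 → {n2,n6}
  n6 → ∅

φ for r: defs {n2,n3,n5}
  DF⁺ = {n2,n6}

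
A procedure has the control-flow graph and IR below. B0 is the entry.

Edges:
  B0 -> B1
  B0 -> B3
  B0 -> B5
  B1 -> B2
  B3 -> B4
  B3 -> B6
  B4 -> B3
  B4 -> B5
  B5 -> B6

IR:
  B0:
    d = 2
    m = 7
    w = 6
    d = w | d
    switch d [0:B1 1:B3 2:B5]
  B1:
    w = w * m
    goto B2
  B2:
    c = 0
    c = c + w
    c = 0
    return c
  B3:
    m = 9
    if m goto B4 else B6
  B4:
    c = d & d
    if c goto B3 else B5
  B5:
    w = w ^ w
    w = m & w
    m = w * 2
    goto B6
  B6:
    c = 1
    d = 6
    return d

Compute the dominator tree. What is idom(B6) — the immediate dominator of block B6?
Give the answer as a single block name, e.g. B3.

idom tree: B1←B0 B2←B1 B3←B0 B4←B3 B5←B0 B6←B0
Dom∩ at merges:
  B3: preds {B0,B4}: {B0} ∩ {B0,B3,B4} = {B0}; idom=B0
  B5: preds {B0,B4}: {B0} ∩ {B0,B3,B4} = {B0}; idom=B0
  B6: preds {B3,B5}: {B0,B3} ∩ {B0,B5} = {B0}; idom=B0

idom(B6) = B0

Answer: B0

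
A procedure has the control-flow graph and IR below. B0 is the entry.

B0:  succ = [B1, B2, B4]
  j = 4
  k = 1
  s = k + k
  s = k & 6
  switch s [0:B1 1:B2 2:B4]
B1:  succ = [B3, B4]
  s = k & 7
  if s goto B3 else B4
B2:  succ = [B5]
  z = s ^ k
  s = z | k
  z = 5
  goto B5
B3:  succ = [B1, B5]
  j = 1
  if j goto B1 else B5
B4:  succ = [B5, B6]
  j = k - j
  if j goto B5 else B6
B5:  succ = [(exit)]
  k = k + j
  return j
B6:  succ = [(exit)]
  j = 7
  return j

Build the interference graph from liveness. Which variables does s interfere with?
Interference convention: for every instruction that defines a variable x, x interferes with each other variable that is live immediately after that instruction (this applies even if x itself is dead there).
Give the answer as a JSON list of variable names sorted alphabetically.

Per-block:
  B0 def {j,k,s} use ∅
  B1 def {s} use {k}
  B2 def {s,z} use {k,s}
  B3 def {j} use ∅
  B4 def {j} use {j,k}
  B5 def {k} use {j,k}
  B6 def {j} use ∅

Backward fixpoint:
  B0: in=∅ out={j,k,s}
  B1: in={j,k} out={j,k}
  B2: in={j,k,s} out={j,k}
  B3: in={k} out={j,k}
  B4: in={j,k} out={j,k}
  B5: in={j,k} out=∅
  B6: in=∅ out=∅

Interfere edges:
  j — {k,s,z}
  k — {j,s,z}
  s — {j,k}
  z — {j,k}

N(s) = ["j", "k"]

Answer: ["j", "k"]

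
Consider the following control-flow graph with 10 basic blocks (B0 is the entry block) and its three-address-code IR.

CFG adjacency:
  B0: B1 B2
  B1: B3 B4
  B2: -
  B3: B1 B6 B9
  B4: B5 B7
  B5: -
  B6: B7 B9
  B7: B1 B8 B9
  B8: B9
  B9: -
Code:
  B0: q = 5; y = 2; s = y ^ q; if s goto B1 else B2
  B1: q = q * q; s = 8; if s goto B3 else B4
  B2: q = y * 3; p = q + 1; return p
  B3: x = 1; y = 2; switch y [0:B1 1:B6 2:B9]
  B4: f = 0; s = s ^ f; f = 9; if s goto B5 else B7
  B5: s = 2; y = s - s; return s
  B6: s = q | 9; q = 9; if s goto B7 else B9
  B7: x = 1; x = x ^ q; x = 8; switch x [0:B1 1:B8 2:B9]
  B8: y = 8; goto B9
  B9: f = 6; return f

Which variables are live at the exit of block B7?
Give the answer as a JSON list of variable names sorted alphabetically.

Per-block:
  B0 def {q,s,y} use ∅
  B1 def {q,s} use {q}
  B2 def {p,q} use {y}
  B3 def {x,y} use ∅
  B4 def {f,s} use {s}
  B5 def {s,y} use ∅
  B6 def {q,s} use {q}
  B7 def {x} use {q}
  B8 def {y} use ∅
  B9 def {f} use ∅

Live sets:
  B0 li=∅ lo={q,y}
  B1 li={q} lo={q,s}
  B2 li={y} lo=∅
  B3 li={q} lo={q}
  B4 li={q,s} lo={q}
  B5 li=∅ lo=∅
  B6 li={q} lo={q}
  B7 li={q} lo={q}
  B8 li=∅ lo=∅
  B9 li=∅ lo=∅

live-out(B7) = ["q"]

Answer: ["q"]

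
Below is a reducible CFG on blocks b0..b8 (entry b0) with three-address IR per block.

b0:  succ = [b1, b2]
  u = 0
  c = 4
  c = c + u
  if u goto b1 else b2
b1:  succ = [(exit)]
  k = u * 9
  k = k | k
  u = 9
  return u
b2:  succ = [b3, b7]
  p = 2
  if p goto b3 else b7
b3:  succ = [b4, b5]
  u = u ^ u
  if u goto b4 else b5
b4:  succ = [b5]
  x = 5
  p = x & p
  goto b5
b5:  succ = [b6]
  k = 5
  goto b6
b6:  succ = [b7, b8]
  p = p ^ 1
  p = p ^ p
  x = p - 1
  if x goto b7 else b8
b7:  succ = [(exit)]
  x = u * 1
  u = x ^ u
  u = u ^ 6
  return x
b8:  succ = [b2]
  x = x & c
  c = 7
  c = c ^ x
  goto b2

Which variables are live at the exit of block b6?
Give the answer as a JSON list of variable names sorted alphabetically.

Block summaries:
  b0: {c,u} / ∅
  b1: {k,u} / {u}
  b2: {p} / ∅
  b3: {u} / {u}
  b4: {p,x} / {p}
  b5: {k} / ∅
  b6: {p,x} / {p}
  b7: {u,x} / {u}
  b8: {c,x} / {c,x}

Backward fixpoint:
  b0: in=∅ out={c,u}
  b1: in={u} out=∅
  b2: in={c,u} out={c,p,u}
  b3: in={c,p,u} out={c,p,u}
  b4: in={c,p,u} out={c,p,u}
  b5: in={c,p,u} out={c,p,u}
  b6: in={c,p,u} out={c,u,x}
  b7: in={u} out=∅
  b8: in={c,u,x} out={c,u}

live-out(b6) = ["c", "u", "x"]

Answer: ["c", "u", "x"]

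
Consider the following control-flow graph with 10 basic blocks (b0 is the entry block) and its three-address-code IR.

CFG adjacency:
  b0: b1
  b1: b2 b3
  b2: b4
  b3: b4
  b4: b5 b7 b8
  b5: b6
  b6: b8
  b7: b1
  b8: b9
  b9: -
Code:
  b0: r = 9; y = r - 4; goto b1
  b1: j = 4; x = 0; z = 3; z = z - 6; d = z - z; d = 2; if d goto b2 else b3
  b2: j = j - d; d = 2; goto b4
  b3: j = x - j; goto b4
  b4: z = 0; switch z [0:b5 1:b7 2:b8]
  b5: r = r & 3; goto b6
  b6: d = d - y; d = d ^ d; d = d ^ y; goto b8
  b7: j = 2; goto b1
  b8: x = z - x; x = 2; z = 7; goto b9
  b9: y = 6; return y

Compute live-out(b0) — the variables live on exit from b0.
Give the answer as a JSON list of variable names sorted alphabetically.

def/use:
  b0: {r,y} / ∅
  b1: {d,j,x,z} / ∅
  b2: {d,j} / {d,j}
  b3: {j} / {j,x}
  b4: {z} / ∅
  b5: {r} / {r}
  b6: {d} / {d,y}
  b7: {j} / ∅
  b8: {x,z} / {x,z}
  b9: {y} / ∅

Liveness:
  live b0: ∅→{r,y}
  live b1: {r,y}→{d,j,r,x,y}
  live b2: {d,j,r,x,y}→{d,r,x,y}
  live b3: {d,j,r,x,y}→{d,r,x,y}
  live b4: {d,r,x,y}→{d,r,x,y,z}
  live b5: {d,r,x,y,z}→{d,x,y,z}
  live b6: {d,x,y,z}→{x,z}
  live b7: {r,y}→{r,y}
  live b8: {x,z}→∅
  live b9: ∅→∅

live-out(b0) = ["r", "y"]

Answer: ["r", "y"]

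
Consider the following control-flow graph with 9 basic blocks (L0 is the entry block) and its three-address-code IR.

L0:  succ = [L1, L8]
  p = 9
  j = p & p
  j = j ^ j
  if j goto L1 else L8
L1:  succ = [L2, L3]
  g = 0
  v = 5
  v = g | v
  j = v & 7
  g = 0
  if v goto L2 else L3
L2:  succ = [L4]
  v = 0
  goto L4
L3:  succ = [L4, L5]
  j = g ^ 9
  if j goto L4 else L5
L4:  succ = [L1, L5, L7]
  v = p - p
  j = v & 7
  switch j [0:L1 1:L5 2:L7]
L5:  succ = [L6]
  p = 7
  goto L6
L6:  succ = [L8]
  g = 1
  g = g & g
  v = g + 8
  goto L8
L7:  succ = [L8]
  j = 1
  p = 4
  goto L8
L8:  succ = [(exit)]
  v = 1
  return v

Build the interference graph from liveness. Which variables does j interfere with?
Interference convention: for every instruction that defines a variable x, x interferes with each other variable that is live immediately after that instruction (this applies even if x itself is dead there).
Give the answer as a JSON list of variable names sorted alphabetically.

Answer: ["p", "v"]

Analysis:
Block summaries:
  L0: {j,p} / ∅
  L1: {g,j,v} / ∅
  L2: {v} / ∅
  L3: {j} / {g}
  L4: {j,v} / {p}
  L5: {p} / ∅
  L6: {g,v} / ∅
  L7: {j,p} / ∅
  L8: {v} / ∅

Liveness:
  L0 li=∅ lo={p}
  L1 li={p} lo={g,p}
  L2 li={p} lo={p}
  L3 li={g,p} lo={p}
  L4 li={p} lo={p}
  L5 li=∅ lo=∅
  L6 li=∅ lo=∅
  L7 li=∅ lo=∅
  L8 li=∅ lo=∅

Interference:
  g — {p,v}
  j — {p,v}
  p — {g,j,v}
  v — {g,j,p}

N(j) = ["p", "v"]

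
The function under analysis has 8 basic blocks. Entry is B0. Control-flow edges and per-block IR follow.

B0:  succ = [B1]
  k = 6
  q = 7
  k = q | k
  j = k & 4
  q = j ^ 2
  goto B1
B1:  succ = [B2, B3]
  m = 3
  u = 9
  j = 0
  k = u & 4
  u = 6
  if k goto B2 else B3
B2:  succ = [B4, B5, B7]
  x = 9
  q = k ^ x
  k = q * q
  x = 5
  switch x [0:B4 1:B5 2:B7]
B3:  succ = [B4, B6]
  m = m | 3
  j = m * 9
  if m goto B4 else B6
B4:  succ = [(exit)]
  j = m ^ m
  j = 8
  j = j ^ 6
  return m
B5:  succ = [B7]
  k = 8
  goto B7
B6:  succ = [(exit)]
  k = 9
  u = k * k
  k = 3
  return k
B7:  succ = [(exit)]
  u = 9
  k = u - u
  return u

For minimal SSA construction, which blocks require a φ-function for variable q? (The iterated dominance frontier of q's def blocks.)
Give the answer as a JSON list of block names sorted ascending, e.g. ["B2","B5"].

idom tree: B1←B0 B2←B1 B3←B1 B4←B1 B5←B2 B6←B3 B7←B2
Join-block Dom:
  B4: preds {B2,B3}: {B0,B1,B2} ∩ {B0,B1,B3} = {B0,B1}; idom=B1
  B7: preds {B2,B5}: {B0,B1,B2} ∩ {B0,B1,B2,B5} = {B0,B1,B2}; idom=B2

DF derivation:
  B4←B2: walk B2 to B1
  B4←B3: walk B3 to B1
  B7←B2: walk · to B2
  B7←B5: walk B5 to B2
  DF(B0)=∅
  DF(B1)=∅
  DF(B2)={B4}
  DF(B3)={B4}
  DF(B4)=∅
  DF(B5)={B7}
  DF(B6)=∅
  DF(B7)=∅

φ for q: defs {B0,B2}
  DF⁺ = {B4}

Answer: ["B4"]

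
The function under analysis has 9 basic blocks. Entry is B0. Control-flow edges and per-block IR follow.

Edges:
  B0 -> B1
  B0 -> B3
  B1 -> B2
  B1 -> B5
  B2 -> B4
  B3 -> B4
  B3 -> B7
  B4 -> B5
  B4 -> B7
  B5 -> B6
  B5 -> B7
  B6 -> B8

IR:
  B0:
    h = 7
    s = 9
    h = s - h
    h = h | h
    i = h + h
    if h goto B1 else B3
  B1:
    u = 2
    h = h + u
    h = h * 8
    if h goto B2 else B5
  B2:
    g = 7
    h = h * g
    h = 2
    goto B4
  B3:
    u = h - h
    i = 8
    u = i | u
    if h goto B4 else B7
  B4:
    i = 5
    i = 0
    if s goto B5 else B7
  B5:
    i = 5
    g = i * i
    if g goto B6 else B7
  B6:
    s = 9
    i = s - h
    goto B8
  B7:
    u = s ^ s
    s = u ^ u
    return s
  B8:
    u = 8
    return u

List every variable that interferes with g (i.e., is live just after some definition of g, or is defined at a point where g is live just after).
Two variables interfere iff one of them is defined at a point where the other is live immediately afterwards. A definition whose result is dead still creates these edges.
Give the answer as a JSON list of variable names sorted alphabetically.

def/use:
  B0: {h,i,s} / ∅
  B1: {h,u} / {h}
  B2: {g,h} / {h}
  B3: {i,u} / {h}
  B4: {i} / {s}
  B5: {g,i} / ∅
  B6: {i,s} / {h}
  B7: {s,u} / {s}
  B8: {u} / ∅

Live sets:
  B0: in=∅ out={h,s}
  B1: in={h,s} out={h,s}
  B2: in={h,s} out={h,s}
  B3: in={h,s} out={h,s}
  B4: in={h,s} out={h,s}
  B5: in={h,s} out={h,s}
  B6: in={h} out=∅
  B7: in={s} out=∅
  B8: in=∅ out=∅

Conflict graph:
  g — {h,s}
  h — {g,i,s,u}
  i — {h,s,u}
  s — {g,h,i,u}
  u — {h,i,s}

N(g) = ["h", "s"]

Answer: ["h", "s"]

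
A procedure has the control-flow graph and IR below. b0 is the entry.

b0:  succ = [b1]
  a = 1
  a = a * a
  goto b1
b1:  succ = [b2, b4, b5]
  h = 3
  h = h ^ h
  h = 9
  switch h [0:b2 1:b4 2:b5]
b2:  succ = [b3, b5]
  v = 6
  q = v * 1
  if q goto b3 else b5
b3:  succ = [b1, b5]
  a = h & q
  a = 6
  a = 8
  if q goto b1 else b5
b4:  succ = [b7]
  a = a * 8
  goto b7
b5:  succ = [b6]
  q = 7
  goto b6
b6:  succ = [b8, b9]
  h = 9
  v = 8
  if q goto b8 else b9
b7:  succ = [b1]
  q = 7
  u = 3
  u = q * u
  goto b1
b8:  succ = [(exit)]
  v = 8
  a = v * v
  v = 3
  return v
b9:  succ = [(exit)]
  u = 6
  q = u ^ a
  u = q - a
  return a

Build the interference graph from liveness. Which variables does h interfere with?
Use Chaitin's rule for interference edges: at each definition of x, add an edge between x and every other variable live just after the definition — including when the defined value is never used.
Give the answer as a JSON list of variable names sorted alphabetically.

Answer: ["a", "q", "v"]

Working:
Per-block:
  b0: def={a} ue=∅
  b1: def={h} ue=∅
  b2: def={q,v} ue=∅
  b3: def={a} ue={h,q}
  b4: def={a} ue={a}
  b5: def={q} ue=∅
  b6: def={h,v} ue={q}
  b7: def={q,u} ue=∅
  b8: def={a,v} ue=∅
  b9: def={q,u} ue={a}

Liveness:
  b0 li=∅ lo={a}
  b1 li={a} lo={a,h}
  b2 li={a,h} lo={a,h,q}
  b3 li={h,q} lo={a}
  b4 li={a} lo={a}
  b5 li={a} lo={a,q}
  b6 li={a,q} lo={a}
  b7 li={a} lo={a}
  b8 li=∅ lo=∅
  b9 li={a} lo=∅

Interference:
  a — {h,q,u,v}
  h — {a,q,v}
  q — {a,h,u,v}
  u — {a,q}
  v — {a,h,q}

N(h) = ["a", "q", "v"]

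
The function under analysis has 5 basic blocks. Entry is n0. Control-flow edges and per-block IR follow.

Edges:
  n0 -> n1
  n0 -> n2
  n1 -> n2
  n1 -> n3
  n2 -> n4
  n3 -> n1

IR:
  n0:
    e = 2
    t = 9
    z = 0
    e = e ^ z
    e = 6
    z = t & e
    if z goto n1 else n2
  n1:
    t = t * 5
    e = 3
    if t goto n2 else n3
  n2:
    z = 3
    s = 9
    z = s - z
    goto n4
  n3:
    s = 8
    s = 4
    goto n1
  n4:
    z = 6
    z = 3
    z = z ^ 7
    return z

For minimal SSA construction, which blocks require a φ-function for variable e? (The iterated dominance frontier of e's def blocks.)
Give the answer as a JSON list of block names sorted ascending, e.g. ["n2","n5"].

Answer: ["n1", "n2"]

Working:
idom tree: n1←n0 n2←n0 n3←n1 n4←n2
Dom∩ at merges:
  n1: preds {n0,n3}: {n0} ∩ {n0,n1,n3} = {n0}; idom=n0
  n2: preds {n0,n1}: {n0} ∩ {n0,n1} = {n0}; idom=n0

DF walk-up:
  join n1 pred n0: · stop@n0
  join n1 pred n3: n3→n1 stop@n0
  join n2 pred n0: · stop@n0
  join n2 pred n1: n1 stop@n0
  n0: DF=∅
  n1: DF={n1,n2}
  n2: DF=∅
  n3: DF={n1}
  n4: DF=∅

φ for e: defs {n0,n1}
  DF⁺ = {n1,n2}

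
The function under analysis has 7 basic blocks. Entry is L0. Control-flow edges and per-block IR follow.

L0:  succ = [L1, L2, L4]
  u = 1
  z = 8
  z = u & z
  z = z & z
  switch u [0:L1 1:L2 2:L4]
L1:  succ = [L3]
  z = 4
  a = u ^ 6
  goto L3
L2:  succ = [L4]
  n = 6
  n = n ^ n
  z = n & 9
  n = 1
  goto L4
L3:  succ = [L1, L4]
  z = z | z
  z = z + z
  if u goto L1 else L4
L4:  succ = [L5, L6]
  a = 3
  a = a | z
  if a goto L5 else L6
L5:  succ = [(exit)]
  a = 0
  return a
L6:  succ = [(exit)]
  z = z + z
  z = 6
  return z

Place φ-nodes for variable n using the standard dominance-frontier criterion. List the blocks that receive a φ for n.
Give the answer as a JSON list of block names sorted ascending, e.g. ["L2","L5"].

Answer: ["L4"]

Working:
idom tree: L1←L0 L2←L0 L3←L1 L4←L0 L5←L4 L6←L4
Dom∩ at merges:
  L1: preds {L0,L3}: {L0} ∩ {L0,L1,L3} = {L0}; idom=L0
  L4: preds {L0,L2,L3}: {L0} ∩ {L0,L2} ∩ {L0,L1,L3} = {L0}; idom=L0

DF walk-up:
  join L1 pred L0: · stop@L0
  join L1 pred L3: L3→L1 stop@L0
  join L4 pred L0: · stop@L0
  join L4 pred L2: L2 stop@L0
  join L4 pred L3: L3→L1 stop@L0
  DF(L0)=∅
  DF(L1)={L1,L4}
  DF(L2)={L4}
  DF(L3)={L1,L4}
  DF(L4)=∅
  DF(L5)=∅
  DF(L6)=∅

φ for n: defs {L2}
  DF⁺ = {L4}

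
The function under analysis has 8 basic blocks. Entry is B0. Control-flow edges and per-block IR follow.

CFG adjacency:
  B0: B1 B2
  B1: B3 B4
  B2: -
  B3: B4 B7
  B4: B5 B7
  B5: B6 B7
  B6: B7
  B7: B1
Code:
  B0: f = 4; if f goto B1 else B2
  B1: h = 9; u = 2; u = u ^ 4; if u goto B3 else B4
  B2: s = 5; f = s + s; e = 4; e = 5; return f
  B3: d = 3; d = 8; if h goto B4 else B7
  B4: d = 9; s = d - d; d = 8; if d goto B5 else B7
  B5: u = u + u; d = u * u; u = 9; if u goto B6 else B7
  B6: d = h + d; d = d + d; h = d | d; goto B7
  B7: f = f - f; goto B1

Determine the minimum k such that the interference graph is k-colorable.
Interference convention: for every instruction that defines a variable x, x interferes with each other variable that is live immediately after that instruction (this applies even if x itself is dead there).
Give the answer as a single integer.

def/use:
  B0 def {f} use ∅
  B1 def {h,u} use ∅
  B2 def {e,f,s} use ∅
  B3 def {d} use {h}
  B4 def {d,s} use ∅
  B5 def {d,u} use {u}
  B6 def {d,h} use {d,h}
  B7 def {f} use {f}

Live sets:
  B0 li=∅ lo={f}
  B1 li={f} lo={f,h,u}
  B2 li=∅ lo=∅
  B3 li={f,h,u} lo={f,h,u}
  B4 li={f,h,u} lo={f,h,u}
  B5 li={f,h,u} lo={d,f,h}
  B6 li={d,f,h} lo={f}
  B7 li={f} lo={f}

Conflict graph:
  d↔{f,h,u}
  e↔{f}
  f↔{d,e,h,s,u}
  h↔{d,f,s,u}
  s↔{f,h,u}
  u↔{d,f,h,s}

Chromatic number:
  {d,f,h,u} pairwise interfere (4-clique) ⇒ χ ≥ 4
  assign d→R3 e→R1 f→R0 h→R1 s→R3 u→R2 — no edge inside a register ⇒ χ ≤ 4
  χ = 4

Answer: 4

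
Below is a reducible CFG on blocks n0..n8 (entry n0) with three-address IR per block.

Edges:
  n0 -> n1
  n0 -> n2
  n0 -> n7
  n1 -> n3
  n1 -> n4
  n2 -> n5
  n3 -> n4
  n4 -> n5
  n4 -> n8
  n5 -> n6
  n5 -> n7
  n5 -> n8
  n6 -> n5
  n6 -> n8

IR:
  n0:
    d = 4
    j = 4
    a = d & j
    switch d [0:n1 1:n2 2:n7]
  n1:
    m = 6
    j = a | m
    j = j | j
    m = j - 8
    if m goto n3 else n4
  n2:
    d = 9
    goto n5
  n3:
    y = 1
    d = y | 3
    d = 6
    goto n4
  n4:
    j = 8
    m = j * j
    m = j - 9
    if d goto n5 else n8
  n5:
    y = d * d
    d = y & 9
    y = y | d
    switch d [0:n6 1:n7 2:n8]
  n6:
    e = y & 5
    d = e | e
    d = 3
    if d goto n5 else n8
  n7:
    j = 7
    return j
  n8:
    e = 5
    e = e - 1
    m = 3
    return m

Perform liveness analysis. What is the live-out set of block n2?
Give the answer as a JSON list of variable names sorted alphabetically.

Block summaries:
  n0: def={a,d,j} ue=∅
  n1: def={j,m} ue={a}
  n2: def={d} ue=∅
  n3: def={d,y} ue=∅
  n4: def={j,m} ue={d}
  n5: def={d,y} ue={d}
  n6: def={d,e} ue={y}
  n7: def={j} ue=∅
  n8: def={e,m} ue=∅

Live sets:
  n0 li=∅ lo={a,d}
  n1 li={a,d} lo={d}
  n2 li=∅ lo={d}
  n3 li=∅ lo={d}
  n4 li={d} lo={d}
  n5 li={d} lo={y}
  n6 li={y} lo={d}
  n7 li=∅ lo=∅
  n8 li=∅ lo=∅

live-out(n2) = ["d"]

Answer: ["d"]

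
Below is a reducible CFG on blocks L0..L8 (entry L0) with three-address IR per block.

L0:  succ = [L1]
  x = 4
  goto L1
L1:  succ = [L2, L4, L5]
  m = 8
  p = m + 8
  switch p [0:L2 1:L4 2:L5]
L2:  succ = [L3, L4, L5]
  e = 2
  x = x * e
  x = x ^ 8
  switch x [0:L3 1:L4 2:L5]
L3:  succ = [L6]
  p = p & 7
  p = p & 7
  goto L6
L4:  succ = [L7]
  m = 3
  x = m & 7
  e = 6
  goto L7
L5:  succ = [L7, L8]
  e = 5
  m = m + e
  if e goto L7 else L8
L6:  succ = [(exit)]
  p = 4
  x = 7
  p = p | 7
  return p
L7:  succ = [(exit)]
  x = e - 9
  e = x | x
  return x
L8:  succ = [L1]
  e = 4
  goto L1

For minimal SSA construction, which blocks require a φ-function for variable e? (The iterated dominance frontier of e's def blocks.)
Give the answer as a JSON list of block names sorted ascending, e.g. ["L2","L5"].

Answer: ["L1", "L4", "L5", "L7"]

Working:
idom tree: L1←L0 L2←L1 L3←L2 L4←L1 L5←L1 L6←L3 L7←L1 L8←L5
Dom at joins:
  L1: preds {L0,L8}: {L0} ∩ {L0,L1,L5,L8} = {L0}; idom=L0
  L4: preds {L1,L2}: {L0,L1} ∩ {L0,L1,L2} = {L0,L1}; idom=L1
  L5: preds {L1,L2}: {L0,L1} ∩ {L0,L1,L2} = {L0,L1}; idom=L1
  L7: preds {L4,L5}: {L0,L1,L4} ∩ {L0,L1,L5} = {L0,L1}; idom=L1

Frontier:
  join L1 pred L0: · stop@L0
  join L1 pred L8: L8→L5→L1 stop@L0
  join L4 pred L1: · stop@L1
  join L4 pred L2: L2 stop@L1
  join L5 pred L1: · stop@L1
  join L5 pred L2: L2 stop@L1
  join L7 pred L4: L4 stop@L1
  join L7 pred L5: L5 stop@L1
  L0 → ∅
  L1 → {L1}
  L2 → {L4,L5}
  L3 → ∅
  L4 → {L7}
  L5 → {L1,L7}
  L6 → ∅
  L7 → ∅
  L8 → {L1}

φ for e: defs {L2,L4,L5,L7,L8}
  DF⁺ = {L1,L4,L5,L7}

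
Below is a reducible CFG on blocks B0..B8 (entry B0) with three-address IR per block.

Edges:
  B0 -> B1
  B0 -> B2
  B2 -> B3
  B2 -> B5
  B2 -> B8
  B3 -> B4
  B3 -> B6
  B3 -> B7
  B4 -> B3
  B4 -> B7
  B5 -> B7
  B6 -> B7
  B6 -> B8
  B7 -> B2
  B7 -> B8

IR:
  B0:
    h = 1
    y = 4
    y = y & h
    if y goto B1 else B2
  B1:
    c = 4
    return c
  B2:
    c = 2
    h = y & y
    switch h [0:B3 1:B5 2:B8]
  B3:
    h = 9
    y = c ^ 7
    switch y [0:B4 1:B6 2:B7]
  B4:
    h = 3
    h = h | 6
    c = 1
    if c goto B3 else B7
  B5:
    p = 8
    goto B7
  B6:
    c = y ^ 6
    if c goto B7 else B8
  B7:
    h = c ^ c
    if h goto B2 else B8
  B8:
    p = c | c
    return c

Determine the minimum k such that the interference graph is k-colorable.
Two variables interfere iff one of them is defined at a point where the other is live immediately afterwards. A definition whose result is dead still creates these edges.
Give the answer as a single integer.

Answer: 3

Analysis:
def/use:
  B0: def={h,y} ue=∅
  B1: def={c} ue=∅
  B2: def={c,h} ue={y}
  B3: def={h,y} ue={c}
  B4: def={c,h} ue=∅
  B5: def={p} ue=∅
  B6: def={c} ue={y}
  B7: def={h} ue={c}
  B8: def={p} ue={c}

Liveness:
  B0: in=∅ out={y}
  B1: in=∅ out=∅
  B2: in={y} out={c,y}
  B3: in={c} out={c,y}
  B4: in={y} out={c,y}
  B5: in={c,y} out={c,y}
  B6: in={y} out={c,y}
  B7: in={c,y} out={c,y}
  B8: in={c} out=∅

Interference:
  c↔{h,p,y}
  h↔{c,y}
  p↔{c,y}
  y↔{c,h,p}

Registers:
  lower bound: {c,h,y} mutually conflict ⇒ χ ≥ 3
  assign c→r0 h→r2 p→r2 y→r1 — no edge inside a register ⇒ χ ≤ 3
  χ = 3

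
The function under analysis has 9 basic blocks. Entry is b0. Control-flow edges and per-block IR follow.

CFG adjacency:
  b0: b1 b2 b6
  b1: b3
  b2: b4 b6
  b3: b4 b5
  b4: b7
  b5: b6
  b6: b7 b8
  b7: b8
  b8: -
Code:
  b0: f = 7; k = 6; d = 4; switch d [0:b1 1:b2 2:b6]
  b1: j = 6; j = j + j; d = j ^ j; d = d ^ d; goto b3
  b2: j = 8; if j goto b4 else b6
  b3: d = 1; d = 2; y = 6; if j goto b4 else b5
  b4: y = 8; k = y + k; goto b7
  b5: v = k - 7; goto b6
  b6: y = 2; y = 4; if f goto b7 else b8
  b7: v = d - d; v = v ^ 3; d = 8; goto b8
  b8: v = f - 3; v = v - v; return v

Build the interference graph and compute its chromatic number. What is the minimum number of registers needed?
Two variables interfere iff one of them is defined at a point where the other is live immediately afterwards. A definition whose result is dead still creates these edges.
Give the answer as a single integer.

def/use:
  b0: def={d,f,k} ue=∅
  b1: def={d,j} ue=∅
  b2: def={j} ue=∅
  b3: def={d,y} ue={j}
  b4: def={k,y} ue={k}
  b5: def={v} ue={k}
  b6: def={y} ue={f}
  b7: def={d,v} ue={d}
  b8: def={v} ue={f}

Live sets:
  b0 li=∅ lo={d,f,k}
  b1 li={f,k} lo={f,j,k}
  b2 li={d,f,k} lo={d,f,k}
  b3 li={f,j,k} lo={d,f,k}
  b4 li={d,f,k} lo={d,f}
  b5 li={d,f,k} lo={d,f}
  b6 li={d,f} lo={d,f}
  b7 li={d,f} lo={f}
  b8 li={f} lo=∅

Interference:
  d: {f,j,k,v,y}
  f: {d,j,k,v,y}
  j: {d,f,k,y}
  k: {d,f,j,y}
  v: {d,f}
  y: {d,f,j,k}

Registers:
  lower bound: {d,f,j,k,y} mutually conflict ⇒ χ ≥ 5
  5-colouring: R0={d}  R1={f}  R2={j,v}  R3={k}  R4={y}
  χ = 5

Answer: 5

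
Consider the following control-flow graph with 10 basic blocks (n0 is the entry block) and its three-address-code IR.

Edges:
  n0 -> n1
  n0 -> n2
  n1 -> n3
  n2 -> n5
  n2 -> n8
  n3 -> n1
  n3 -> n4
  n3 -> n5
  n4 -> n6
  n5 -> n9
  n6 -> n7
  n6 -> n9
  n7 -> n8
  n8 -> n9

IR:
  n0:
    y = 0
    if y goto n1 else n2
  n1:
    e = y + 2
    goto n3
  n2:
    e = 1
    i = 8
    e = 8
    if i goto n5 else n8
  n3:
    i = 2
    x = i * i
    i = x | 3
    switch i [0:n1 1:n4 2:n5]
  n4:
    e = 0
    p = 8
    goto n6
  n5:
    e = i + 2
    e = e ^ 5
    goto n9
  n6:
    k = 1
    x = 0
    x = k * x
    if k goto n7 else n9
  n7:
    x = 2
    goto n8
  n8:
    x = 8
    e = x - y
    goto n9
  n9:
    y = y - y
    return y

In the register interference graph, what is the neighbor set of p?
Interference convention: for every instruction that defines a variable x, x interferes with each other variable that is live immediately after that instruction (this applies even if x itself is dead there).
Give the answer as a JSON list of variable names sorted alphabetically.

Per-block:
  n0 def {y} use ∅
  n1 def {e} use {y}
  n2 def {e,i} use ∅
  n3 def {i,x} use ∅
  n4 def {e,p} use ∅
  n5 def {e} use {i}
  n6 def {k,x} use ∅
  n7 def {x} use ∅
  n8 def {e,x} use {y}
  n9 def {y} use {y}

Live sets:
  n0 li=∅ lo={y}
  n1 li={y} lo={y}
  n2 li={y} lo={i,y}
  n3 li={y} lo={i,y}
  n4 li={y} lo={y}
  n5 li={i,y} lo={y}
  n6 li={y} lo={y}
  n7 li={y} lo={y}
  n8 li={y} lo={y}
  n9 li={y} lo=∅

Interfere edges:
  e: {i,y}
  i: {e,y}
  k: {x,y}
  p: {y}
  x: {k,y}
  y: {e,i,k,p,x}

N(p) = ["y"]

Answer: ["y"]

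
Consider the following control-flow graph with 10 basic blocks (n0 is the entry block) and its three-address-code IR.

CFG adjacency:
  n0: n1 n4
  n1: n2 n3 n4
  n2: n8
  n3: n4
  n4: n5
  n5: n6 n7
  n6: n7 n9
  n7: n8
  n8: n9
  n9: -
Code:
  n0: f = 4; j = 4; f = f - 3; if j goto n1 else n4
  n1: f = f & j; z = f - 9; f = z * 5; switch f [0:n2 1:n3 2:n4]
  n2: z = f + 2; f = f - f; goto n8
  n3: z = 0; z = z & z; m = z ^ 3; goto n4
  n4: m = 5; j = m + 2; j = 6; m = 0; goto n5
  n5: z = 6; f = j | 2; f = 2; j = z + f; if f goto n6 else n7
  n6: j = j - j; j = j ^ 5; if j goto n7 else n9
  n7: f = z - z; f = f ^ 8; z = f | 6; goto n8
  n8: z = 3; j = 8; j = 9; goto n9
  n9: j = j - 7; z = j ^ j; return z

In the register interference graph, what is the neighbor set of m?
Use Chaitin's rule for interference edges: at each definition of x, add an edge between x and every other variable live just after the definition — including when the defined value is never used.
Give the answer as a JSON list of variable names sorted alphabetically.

Block summaries:
  n0: {f,j} / ∅
  n1: {f,z} / {f,j}
  n2: {f,z} / {f}
  n3: {m,z} / ∅
  n4: {j,m} / ∅
  n5: {f,j,z} / {j}
  n6: {j} / {j}
  n7: {f,z} / {z}
  n8: {j,z} / ∅
  n9: {j,z} / {j}

Liveness:
  n0: in=∅ out={f,j}
  n1: in={f,j} out={f}
  n2: in={f} out=∅
  n3: in=∅ out=∅
  n4: in=∅ out={j}
  n5: in={j} out={j,z}
  n6: in={j,z} out={j,z}
  n7: in={z} out=∅
  n8: in=∅ out={j}
  n9: in={j} out=∅

Interference:
  f — {j,z}
  j — {f,m,z}
  m — {j}
  z — {f,j}

N(m) = ["j"]

Answer: ["j"]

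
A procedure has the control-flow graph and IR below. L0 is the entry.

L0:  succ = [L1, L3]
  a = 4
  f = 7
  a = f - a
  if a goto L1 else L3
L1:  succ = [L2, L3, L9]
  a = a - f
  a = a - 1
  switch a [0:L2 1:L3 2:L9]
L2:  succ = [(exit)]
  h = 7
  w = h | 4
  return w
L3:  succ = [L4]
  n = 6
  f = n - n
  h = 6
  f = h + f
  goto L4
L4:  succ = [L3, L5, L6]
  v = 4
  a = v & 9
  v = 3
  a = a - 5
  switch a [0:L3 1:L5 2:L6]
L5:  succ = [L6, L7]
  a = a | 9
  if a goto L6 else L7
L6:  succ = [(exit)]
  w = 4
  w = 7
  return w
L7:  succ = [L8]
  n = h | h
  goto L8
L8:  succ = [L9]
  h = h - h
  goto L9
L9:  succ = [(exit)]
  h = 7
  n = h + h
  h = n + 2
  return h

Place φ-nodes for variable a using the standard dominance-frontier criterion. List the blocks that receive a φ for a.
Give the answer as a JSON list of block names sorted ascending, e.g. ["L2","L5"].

Answer: ["L3", "L6", "L9"]

Working:
idom tree: L1←L0 L2←L1 L3←L0 L4←L3 L5←L4 L6←L4 L7←L5 L8←L7 L9←L0
Join-block Dom:
  L3: preds {L0,L1,L4}: {L0} ∩ {L0,L1} ∩ {L0,L3,L4} = {L0}; idom=L0
  L6: preds {L4,L5}: {L0,L3,L4} ∩ {L0,L3,L4,L5} = {L0,L3,L4}; idom=L4
  L9: preds {L1,L8}: {L0,L1} ∩ {L0,L3,L4,L5,L7,L8} = {L0}; idom=L0

Frontier:
  L3←L0: walk · to L0
  L3←L1: walk L1 to L0
  L3←L4: walk L4→L3 to L0
  L6←L4: walk · to L4
  L6←L5: walk L5 to L4
  L9←L1: walk L1 to L0
  L9←L8: walk L8→L7→L5→L4→L3 to L0
  L0: DF=∅
  L1: DF={L3,L9}
  L2: DF=∅
  L3: DF={L3,L9}
  L4: DF={L3,L9}
  L5: DF={L6,L9}
  L6: DF=∅
  L7: DF={L9}
  L8: DF={L9}
  L9: DF=∅

φ for a: defs {L0,L1,L4,L5}
  DF⁺ = {L3,L6,L9}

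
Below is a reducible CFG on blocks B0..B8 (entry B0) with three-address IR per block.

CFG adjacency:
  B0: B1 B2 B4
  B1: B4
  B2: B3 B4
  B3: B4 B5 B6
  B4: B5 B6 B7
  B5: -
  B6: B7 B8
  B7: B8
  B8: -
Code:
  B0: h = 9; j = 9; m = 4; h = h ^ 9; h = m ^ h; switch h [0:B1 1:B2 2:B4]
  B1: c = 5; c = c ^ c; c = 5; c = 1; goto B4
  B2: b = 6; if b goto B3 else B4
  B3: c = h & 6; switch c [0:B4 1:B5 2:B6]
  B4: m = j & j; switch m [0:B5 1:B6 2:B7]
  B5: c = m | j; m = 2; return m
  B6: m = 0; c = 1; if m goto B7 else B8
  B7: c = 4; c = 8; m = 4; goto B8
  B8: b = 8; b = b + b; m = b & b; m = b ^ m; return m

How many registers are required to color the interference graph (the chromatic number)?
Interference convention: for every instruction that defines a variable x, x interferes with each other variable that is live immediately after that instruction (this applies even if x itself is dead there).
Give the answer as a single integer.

Answer: 4

Working:
Block summaries:
  B0 def {h,j,m} use ∅
  B1 def {c} use ∅
  B2 def {b} use ∅
  B3 def {c} use {h}
  B4 def {m} use {j}
  B5 def {c,m} use {j,m}
  B6 def {c,m} use ∅
  B7 def {c,m} use ∅
  B8 def {b,m} use ∅

Backward fixpoint:
  live B0: ∅→{h,j,m}
  live B1: {j}→{j}
  live B2: {h,j,m}→{h,j,m}
  live B3: {h,j,m}→{j,m}
  live B4: {j}→{j,m}
  live B5: {j,m}→∅
  live B6: ∅→∅
  live B7: ∅→∅
  live B8: ∅→∅

Interfere edges:
  b: {h,j,m}
  c: {j,m}
  h: {b,j,m}
  j: {b,c,h,m}
  m: {b,c,h,j}

Colouring:
  clique {b,h,j,m} ⇒ need ≥ 4
  4-colouring: c0={j}  c1={m}  c2={b,c}  c3={h}
  χ = 4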